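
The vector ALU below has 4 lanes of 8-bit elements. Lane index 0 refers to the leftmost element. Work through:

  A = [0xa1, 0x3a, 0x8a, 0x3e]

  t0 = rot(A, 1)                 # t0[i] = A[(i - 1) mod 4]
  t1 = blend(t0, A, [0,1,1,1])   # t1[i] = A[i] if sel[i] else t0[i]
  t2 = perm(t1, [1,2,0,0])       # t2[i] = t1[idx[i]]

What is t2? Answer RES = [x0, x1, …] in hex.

RES = [0x3a, 0x8a, 0x3e, 0x3e]

  t0: 3e a1 3a 8a
  t1: 3e 3a 8a 3e
  t2: 3a 8a 3e 3e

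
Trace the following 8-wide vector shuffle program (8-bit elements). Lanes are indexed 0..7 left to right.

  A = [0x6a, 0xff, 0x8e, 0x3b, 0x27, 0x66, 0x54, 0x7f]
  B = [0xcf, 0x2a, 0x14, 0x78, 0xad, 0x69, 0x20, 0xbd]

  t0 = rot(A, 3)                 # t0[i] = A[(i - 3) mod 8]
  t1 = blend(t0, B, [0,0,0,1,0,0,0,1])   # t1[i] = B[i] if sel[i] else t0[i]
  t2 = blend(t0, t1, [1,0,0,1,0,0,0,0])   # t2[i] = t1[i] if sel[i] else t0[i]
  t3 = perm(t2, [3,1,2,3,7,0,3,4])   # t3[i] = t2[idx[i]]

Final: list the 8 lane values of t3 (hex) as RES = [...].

RES = [ 0x78  0x54  0x7f  0x78  0x27  0x66  0x78  0xff ]

t0 = [0x66, 0x54, 0x7f, 0x6a, 0xff, 0x8e, 0x3b, 0x27]
t1 = [0x66, 0x54, 0x7f, 0x78, 0xff, 0x8e, 0x3b, 0xbd]
t2 = [0x66, 0x54, 0x7f, 0x78, 0xff, 0x8e, 0x3b, 0x27]
t3 = [0x78, 0x54, 0x7f, 0x78, 0x27, 0x66, 0x78, 0xff]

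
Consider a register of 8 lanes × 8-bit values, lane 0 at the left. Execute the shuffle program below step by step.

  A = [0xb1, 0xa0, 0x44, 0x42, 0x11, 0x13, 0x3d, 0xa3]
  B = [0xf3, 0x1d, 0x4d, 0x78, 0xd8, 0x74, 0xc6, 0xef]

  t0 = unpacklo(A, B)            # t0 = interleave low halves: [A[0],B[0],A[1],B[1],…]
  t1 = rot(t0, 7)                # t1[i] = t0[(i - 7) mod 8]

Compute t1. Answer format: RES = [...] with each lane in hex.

RES = [0xf3, 0xa0, 0x1d, 0x44, 0x4d, 0x42, 0x78, 0xb1]

  t0: b1 f3 a0 1d 44 4d 42 78
  t1: f3 a0 1d 44 4d 42 78 b1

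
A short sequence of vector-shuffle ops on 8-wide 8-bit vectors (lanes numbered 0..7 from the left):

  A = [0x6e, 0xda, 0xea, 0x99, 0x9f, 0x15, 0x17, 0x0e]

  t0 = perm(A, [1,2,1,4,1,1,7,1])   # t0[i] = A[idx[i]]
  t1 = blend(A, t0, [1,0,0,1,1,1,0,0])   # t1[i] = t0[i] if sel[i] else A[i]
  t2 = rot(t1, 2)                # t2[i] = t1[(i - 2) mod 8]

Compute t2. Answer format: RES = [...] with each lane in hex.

  t0: da ea da 9f da da 0e da
  t1: da da ea 9f da da 17 0e
  t2: 17 0e da da ea 9f da da

RES = [0x17, 0x0e, 0xda, 0xda, 0xea, 0x9f, 0xda, 0xda]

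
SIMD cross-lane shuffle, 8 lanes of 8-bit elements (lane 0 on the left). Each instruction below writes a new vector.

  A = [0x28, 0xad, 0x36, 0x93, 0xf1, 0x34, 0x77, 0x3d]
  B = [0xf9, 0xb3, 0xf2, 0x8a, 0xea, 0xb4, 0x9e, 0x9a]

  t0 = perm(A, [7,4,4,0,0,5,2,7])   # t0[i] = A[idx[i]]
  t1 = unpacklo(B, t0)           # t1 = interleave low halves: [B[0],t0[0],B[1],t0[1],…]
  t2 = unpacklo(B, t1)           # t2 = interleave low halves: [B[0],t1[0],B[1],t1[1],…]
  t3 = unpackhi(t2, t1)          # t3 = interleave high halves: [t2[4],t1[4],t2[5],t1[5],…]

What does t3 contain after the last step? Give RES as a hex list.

  t0: 3d f1 f1 28 28 34 36 3d
  t1: f9 3d b3 f1 f2 f1 8a 28
  t2: f9 f9 b3 3d f2 b3 8a f1
  t3: f2 f2 b3 f1 8a 8a f1 28

RES = [ 0xf2  0xf2  0xb3  0xf1  0x8a  0x8a  0xf1  0x28 ]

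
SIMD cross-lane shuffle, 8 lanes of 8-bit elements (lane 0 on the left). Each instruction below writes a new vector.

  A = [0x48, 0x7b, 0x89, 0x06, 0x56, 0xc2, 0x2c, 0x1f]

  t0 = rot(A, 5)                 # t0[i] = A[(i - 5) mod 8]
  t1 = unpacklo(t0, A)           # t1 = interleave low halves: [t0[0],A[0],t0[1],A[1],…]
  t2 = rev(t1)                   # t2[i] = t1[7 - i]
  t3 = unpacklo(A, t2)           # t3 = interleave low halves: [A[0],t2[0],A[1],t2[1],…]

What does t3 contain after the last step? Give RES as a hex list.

→ t0 |06|56|c2|2c|1f|48|7b|89|
→ t1 |06|48|56|7b|c2|89|2c|06|
→ t2 |06|2c|89|c2|7b|56|48|06|
→ t3 |48|06|7b|2c|89|89|06|c2|

RES = [ 0x48  0x06  0x7b  0x2c  0x89  0x89  0x06  0xc2 ]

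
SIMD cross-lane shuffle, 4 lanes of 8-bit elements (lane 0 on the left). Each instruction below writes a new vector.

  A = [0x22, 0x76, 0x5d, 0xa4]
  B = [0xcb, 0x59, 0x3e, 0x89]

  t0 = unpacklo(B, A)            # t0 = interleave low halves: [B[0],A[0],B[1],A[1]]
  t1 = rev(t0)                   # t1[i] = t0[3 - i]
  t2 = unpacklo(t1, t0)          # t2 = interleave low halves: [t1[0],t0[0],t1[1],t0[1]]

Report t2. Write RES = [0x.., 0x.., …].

→ t0 |cb|22|59|76|
→ t1 |76|59|22|cb|
→ t2 |76|cb|59|22|

RES = [0x76, 0xcb, 0x59, 0x22]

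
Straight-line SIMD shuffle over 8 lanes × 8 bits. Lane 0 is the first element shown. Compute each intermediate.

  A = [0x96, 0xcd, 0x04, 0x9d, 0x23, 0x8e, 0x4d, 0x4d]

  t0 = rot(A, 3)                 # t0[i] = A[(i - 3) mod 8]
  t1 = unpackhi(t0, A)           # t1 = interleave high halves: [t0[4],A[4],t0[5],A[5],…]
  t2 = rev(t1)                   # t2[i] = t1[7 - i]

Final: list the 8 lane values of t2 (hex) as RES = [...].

RES = [ 0x4d  0x23  0x4d  0x9d  0x8e  0x04  0x23  0xcd ]

→ t0 |8e|4d|4d|96|cd|04|9d|23|
→ t1 |cd|23|04|8e|9d|4d|23|4d|
→ t2 |4d|23|4d|9d|8e|04|23|cd|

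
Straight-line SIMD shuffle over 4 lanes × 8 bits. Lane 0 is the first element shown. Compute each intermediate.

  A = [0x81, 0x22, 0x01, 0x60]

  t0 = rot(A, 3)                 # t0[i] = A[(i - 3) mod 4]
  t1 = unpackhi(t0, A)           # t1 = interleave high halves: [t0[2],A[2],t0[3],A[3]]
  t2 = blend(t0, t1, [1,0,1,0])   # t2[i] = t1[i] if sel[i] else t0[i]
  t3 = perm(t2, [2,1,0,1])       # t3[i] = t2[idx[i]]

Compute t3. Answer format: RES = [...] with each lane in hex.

RES = [0x81, 0x01, 0x60, 0x01]

t0 = [0x22, 0x01, 0x60, 0x81]
t1 = [0x60, 0x01, 0x81, 0x60]
t2 = [0x60, 0x01, 0x81, 0x81]
t3 = [0x81, 0x01, 0x60, 0x01]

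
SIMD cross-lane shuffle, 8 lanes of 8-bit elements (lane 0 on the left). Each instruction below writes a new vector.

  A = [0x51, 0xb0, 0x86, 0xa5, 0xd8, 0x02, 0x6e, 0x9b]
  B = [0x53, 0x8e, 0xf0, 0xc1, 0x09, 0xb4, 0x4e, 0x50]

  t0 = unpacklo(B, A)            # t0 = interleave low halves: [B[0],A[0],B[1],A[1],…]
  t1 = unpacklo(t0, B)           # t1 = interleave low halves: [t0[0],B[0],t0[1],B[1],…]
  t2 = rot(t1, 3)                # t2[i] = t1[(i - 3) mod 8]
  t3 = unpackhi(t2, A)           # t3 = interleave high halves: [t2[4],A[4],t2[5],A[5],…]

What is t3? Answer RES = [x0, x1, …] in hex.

  t0: 53 51 8e b0 f0 86 c1 a5
  t1: 53 53 51 8e 8e f0 b0 c1
  t2: f0 b0 c1 53 53 51 8e 8e
  t3: 53 d8 51 02 8e 6e 8e 9b

RES = [0x53, 0xd8, 0x51, 0x02, 0x8e, 0x6e, 0x8e, 0x9b]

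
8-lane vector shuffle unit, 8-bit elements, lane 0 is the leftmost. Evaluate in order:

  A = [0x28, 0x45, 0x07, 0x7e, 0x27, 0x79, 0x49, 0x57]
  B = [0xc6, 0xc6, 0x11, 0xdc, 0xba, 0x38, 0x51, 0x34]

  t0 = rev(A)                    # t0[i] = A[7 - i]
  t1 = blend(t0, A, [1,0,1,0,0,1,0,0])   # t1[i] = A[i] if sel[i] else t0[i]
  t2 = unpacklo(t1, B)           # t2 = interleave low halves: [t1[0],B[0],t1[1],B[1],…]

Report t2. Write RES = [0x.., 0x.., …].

t0 = [0x57, 0x49, 0x79, 0x27, 0x7e, 0x07, 0x45, 0x28]
t1 = [0x28, 0x49, 0x07, 0x27, 0x7e, 0x79, 0x45, 0x28]
t2 = [0x28, 0xc6, 0x49, 0xc6, 0x07, 0x11, 0x27, 0xdc]

RES = [0x28, 0xc6, 0x49, 0xc6, 0x07, 0x11, 0x27, 0xdc]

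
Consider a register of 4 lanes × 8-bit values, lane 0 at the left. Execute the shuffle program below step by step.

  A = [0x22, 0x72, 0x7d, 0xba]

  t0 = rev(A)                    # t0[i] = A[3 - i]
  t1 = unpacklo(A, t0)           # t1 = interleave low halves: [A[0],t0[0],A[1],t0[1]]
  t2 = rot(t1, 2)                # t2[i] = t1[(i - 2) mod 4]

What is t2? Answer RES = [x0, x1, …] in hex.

RES = [0x72, 0x7d, 0x22, 0xba]

→ t0 |ba|7d|72|22|
→ t1 |22|ba|72|7d|
→ t2 |72|7d|22|ba|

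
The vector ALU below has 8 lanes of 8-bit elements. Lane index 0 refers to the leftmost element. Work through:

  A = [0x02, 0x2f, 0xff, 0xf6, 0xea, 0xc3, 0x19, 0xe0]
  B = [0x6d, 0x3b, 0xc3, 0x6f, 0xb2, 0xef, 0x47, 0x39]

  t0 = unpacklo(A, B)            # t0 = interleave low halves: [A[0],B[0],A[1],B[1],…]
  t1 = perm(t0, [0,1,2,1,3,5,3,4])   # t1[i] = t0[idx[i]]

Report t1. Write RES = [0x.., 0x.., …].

→ t0 |02|6d|2f|3b|ff|c3|f6|6f|
→ t1 |02|6d|2f|6d|3b|c3|3b|ff|

RES = [0x02, 0x6d, 0x2f, 0x6d, 0x3b, 0xc3, 0x3b, 0xff]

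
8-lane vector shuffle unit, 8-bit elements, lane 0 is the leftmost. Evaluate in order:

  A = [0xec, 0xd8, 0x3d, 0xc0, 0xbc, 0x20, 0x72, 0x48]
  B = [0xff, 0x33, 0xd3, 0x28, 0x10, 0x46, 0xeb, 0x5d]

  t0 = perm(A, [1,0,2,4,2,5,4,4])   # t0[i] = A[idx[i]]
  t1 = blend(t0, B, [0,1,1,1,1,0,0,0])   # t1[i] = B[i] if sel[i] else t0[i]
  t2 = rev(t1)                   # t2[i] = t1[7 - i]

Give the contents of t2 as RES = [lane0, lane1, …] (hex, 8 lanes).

→ t0 |d8|ec|3d|bc|3d|20|bc|bc|
→ t1 |d8|33|d3|28|10|20|bc|bc|
→ t2 |bc|bc|20|10|28|d3|33|d8|

RES = [ 0xbc  0xbc  0x20  0x10  0x28  0xd3  0x33  0xd8 ]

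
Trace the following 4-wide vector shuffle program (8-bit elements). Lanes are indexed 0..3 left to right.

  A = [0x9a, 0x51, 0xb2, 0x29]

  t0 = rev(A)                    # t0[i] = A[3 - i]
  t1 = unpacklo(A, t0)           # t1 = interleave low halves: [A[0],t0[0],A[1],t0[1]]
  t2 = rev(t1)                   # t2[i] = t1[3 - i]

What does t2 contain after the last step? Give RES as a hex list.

RES = [ 0xb2  0x51  0x29  0x9a ]

  t0: 29 b2 51 9a
  t1: 9a 29 51 b2
  t2: b2 51 29 9a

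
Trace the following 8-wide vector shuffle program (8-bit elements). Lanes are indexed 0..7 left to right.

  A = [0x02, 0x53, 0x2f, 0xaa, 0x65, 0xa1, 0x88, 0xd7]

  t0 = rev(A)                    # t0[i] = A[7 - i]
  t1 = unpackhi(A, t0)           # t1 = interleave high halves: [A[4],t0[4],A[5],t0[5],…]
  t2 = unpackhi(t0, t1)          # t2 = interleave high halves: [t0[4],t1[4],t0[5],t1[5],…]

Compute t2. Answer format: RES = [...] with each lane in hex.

RES = [0xaa, 0x88, 0x2f, 0x53, 0x53, 0xd7, 0x02, 0x02]

  t0: d7 88 a1 65 aa 2f 53 02
  t1: 65 aa a1 2f 88 53 d7 02
  t2: aa 88 2f 53 53 d7 02 02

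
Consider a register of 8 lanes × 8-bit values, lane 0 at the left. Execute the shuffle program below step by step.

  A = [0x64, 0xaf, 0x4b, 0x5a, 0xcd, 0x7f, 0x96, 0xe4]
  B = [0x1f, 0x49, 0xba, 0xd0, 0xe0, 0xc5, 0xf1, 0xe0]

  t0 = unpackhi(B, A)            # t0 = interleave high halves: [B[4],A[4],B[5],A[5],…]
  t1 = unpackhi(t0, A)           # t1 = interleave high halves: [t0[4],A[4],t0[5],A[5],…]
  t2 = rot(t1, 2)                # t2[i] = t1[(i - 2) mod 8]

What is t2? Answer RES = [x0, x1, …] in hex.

RES = [0xe4, 0xe4, 0xf1, 0xcd, 0x96, 0x7f, 0xe0, 0x96]

  t0: e0 cd c5 7f f1 96 e0 e4
  t1: f1 cd 96 7f e0 96 e4 e4
  t2: e4 e4 f1 cd 96 7f e0 96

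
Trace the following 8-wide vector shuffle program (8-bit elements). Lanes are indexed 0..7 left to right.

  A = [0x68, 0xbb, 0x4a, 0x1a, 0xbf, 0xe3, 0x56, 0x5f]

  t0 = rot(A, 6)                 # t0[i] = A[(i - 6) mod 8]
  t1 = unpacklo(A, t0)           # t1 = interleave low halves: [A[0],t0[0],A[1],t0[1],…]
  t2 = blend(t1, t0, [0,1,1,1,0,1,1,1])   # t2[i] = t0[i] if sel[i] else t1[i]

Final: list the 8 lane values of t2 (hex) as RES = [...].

RES = [ 0x68  0x1a  0xbf  0xe3  0x4a  0x5f  0x68  0xbb ]

t0 = [0x4a, 0x1a, 0xbf, 0xe3, 0x56, 0x5f, 0x68, 0xbb]
t1 = [0x68, 0x4a, 0xbb, 0x1a, 0x4a, 0xbf, 0x1a, 0xe3]
t2 = [0x68, 0x1a, 0xbf, 0xe3, 0x4a, 0x5f, 0x68, 0xbb]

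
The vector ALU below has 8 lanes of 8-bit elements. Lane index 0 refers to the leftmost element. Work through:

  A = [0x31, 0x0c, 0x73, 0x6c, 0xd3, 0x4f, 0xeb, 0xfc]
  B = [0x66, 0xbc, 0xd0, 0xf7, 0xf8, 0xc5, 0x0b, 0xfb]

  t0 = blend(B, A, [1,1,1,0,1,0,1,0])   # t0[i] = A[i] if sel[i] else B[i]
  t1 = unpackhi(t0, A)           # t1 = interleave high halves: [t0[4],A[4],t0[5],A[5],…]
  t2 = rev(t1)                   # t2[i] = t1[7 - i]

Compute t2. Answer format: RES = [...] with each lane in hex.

RES = [0xfc, 0xfb, 0xeb, 0xeb, 0x4f, 0xc5, 0xd3, 0xd3]

→ t0 |31|0c|73|f7|d3|c5|eb|fb|
→ t1 |d3|d3|c5|4f|eb|eb|fb|fc|
→ t2 |fc|fb|eb|eb|4f|c5|d3|d3|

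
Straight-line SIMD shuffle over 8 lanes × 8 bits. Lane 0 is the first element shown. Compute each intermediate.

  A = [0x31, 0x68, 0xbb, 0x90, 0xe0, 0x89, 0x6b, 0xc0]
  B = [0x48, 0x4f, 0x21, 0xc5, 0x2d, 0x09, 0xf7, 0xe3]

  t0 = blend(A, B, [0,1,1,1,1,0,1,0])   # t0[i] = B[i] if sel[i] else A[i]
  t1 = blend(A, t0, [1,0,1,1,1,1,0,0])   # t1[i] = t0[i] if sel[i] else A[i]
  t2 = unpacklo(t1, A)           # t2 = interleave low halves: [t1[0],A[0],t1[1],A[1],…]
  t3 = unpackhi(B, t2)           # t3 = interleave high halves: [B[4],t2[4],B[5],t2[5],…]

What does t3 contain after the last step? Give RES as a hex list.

RES = [ 0x2d  0x21  0x09  0xbb  0xf7  0xc5  0xe3  0x90 ]

  t0: 31 4f 21 c5 2d 89 f7 c0
  t1: 31 68 21 c5 2d 89 6b c0
  t2: 31 31 68 68 21 bb c5 90
  t3: 2d 21 09 bb f7 c5 e3 90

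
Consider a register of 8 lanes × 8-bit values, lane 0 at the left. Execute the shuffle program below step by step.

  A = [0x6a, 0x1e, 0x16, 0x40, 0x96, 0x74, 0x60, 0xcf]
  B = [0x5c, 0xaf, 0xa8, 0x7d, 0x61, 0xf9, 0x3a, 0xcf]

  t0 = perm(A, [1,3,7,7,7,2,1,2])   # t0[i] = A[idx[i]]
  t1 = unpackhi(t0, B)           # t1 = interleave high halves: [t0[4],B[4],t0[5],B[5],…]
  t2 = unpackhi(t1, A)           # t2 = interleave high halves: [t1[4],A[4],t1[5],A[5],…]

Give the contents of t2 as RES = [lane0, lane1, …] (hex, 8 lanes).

t0 = [0x1e, 0x40, 0xcf, 0xcf, 0xcf, 0x16, 0x1e, 0x16]
t1 = [0xcf, 0x61, 0x16, 0xf9, 0x1e, 0x3a, 0x16, 0xcf]
t2 = [0x1e, 0x96, 0x3a, 0x74, 0x16, 0x60, 0xcf, 0xcf]

RES = [ 0x1e  0x96  0x3a  0x74  0x16  0x60  0xcf  0xcf ]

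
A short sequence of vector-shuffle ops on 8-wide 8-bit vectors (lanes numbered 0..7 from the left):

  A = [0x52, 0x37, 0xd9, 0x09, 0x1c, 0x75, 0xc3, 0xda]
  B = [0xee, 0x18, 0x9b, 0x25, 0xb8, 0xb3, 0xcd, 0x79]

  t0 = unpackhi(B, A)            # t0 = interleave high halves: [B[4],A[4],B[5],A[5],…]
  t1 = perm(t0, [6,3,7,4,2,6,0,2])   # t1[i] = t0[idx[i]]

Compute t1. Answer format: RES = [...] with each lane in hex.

→ t0 |b8|1c|b3|75|cd|c3|79|da|
→ t1 |79|75|da|cd|b3|79|b8|b3|

RES = [ 0x79  0x75  0xda  0xcd  0xb3  0x79  0xb8  0xb3 ]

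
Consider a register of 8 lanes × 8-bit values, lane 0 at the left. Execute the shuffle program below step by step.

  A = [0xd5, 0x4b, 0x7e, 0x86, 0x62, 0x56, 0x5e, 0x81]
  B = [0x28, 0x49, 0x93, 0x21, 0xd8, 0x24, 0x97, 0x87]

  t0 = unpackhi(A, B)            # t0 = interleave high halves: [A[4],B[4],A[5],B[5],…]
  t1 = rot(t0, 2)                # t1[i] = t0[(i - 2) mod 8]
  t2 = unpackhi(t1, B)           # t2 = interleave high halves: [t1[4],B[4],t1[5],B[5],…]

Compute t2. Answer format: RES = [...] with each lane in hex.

RES = [ 0x56  0xd8  0x24  0x24  0x5e  0x97  0x97  0x87 ]

→ t0 |62|d8|56|24|5e|97|81|87|
→ t1 |81|87|62|d8|56|24|5e|97|
→ t2 |56|d8|24|24|5e|97|97|87|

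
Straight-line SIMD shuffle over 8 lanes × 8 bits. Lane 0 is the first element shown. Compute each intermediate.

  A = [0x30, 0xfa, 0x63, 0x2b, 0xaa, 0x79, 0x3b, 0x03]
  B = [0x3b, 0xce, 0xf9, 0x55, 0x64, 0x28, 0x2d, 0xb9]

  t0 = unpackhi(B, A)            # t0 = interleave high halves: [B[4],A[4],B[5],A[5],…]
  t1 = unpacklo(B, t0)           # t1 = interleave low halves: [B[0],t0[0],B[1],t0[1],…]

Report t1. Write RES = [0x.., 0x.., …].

t0 = [0x64, 0xaa, 0x28, 0x79, 0x2d, 0x3b, 0xb9, 0x03]
t1 = [0x3b, 0x64, 0xce, 0xaa, 0xf9, 0x28, 0x55, 0x79]

RES = [ 0x3b  0x64  0xce  0xaa  0xf9  0x28  0x55  0x79 ]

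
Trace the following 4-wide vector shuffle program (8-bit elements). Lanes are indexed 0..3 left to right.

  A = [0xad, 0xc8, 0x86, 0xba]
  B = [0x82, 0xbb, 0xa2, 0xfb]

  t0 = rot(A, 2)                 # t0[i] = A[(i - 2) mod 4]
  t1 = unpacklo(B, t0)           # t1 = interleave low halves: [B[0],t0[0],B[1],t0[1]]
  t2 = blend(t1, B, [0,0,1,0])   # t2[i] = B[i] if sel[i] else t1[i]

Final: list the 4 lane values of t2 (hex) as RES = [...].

→ t0 |86|ba|ad|c8|
→ t1 |82|86|bb|ba|
→ t2 |82|86|a2|ba|

RES = [0x82, 0x86, 0xa2, 0xba]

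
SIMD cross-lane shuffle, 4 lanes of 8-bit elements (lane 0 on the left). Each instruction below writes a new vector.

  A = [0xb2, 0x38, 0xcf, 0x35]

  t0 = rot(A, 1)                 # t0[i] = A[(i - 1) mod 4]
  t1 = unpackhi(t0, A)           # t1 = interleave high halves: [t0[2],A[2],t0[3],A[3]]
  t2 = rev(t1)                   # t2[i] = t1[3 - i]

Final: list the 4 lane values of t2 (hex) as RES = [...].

  t0: 35 b2 38 cf
  t1: 38 cf cf 35
  t2: 35 cf cf 38

RES = [0x35, 0xcf, 0xcf, 0x38]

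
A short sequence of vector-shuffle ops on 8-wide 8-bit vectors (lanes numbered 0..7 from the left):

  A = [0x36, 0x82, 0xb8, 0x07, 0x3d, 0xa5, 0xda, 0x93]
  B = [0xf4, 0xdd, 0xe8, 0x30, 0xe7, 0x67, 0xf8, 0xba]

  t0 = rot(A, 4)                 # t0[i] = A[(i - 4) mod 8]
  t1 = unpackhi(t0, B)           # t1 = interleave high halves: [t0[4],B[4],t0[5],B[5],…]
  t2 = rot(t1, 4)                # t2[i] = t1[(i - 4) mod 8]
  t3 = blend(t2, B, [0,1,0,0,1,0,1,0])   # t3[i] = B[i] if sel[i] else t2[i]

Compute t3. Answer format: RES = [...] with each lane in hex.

  t0: 3d a5 da 93 36 82 b8 07
  t1: 36 e7 82 67 b8 f8 07 ba
  t2: b8 f8 07 ba 36 e7 82 67
  t3: b8 dd 07 ba e7 e7 f8 67

RES = [0xb8, 0xdd, 0x07, 0xba, 0xe7, 0xe7, 0xf8, 0x67]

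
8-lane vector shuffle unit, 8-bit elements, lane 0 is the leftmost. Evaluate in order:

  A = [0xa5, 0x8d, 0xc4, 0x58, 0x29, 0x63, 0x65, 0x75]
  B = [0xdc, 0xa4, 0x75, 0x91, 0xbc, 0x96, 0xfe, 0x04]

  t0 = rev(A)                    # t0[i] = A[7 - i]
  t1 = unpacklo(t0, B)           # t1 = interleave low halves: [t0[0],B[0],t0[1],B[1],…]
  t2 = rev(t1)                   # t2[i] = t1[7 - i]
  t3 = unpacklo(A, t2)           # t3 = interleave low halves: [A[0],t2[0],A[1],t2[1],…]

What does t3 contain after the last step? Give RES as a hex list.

RES = [ 0xa5  0x91  0x8d  0x29  0xc4  0x75  0x58  0x63 ]

→ t0 |75|65|63|29|58|c4|8d|a5|
→ t1 |75|dc|65|a4|63|75|29|91|
→ t2 |91|29|75|63|a4|65|dc|75|
→ t3 |a5|91|8d|29|c4|75|58|63|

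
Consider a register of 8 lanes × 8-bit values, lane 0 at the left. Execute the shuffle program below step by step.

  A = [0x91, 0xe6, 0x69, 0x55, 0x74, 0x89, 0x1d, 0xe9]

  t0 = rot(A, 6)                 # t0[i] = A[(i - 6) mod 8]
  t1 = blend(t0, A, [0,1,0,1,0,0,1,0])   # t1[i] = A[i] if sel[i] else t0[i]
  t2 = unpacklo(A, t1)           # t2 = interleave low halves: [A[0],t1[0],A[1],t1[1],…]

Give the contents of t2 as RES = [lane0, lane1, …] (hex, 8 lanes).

RES = [ 0x91  0x69  0xe6  0xe6  0x69  0x74  0x55  0x55 ]

t0 = [0x69, 0x55, 0x74, 0x89, 0x1d, 0xe9, 0x91, 0xe6]
t1 = [0x69, 0xe6, 0x74, 0x55, 0x1d, 0xe9, 0x1d, 0xe6]
t2 = [0x91, 0x69, 0xe6, 0xe6, 0x69, 0x74, 0x55, 0x55]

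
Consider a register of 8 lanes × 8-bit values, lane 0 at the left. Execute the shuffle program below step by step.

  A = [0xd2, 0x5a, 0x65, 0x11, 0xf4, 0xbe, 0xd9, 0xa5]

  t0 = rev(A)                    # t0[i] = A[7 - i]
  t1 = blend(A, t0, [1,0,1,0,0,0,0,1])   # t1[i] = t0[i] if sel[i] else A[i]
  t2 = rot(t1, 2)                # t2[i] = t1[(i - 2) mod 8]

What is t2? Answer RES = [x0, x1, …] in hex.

RES = [ 0xd9  0xd2  0xa5  0x5a  0xbe  0x11  0xf4  0xbe ]

→ t0 |a5|d9|be|f4|11|65|5a|d2|
→ t1 |a5|5a|be|11|f4|be|d9|d2|
→ t2 |d9|d2|a5|5a|be|11|f4|be|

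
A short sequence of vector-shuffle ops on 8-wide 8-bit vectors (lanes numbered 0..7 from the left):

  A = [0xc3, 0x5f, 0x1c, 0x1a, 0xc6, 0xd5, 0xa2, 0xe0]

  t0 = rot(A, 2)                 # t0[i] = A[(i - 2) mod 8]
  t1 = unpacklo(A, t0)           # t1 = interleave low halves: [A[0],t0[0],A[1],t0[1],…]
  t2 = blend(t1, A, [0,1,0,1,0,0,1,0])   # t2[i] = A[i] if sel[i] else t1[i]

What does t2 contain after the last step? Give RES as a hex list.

RES = [0xc3, 0x5f, 0x5f, 0x1a, 0x1c, 0xc3, 0xa2, 0x5f]

  t0: a2 e0 c3 5f 1c 1a c6 d5
  t1: c3 a2 5f e0 1c c3 1a 5f
  t2: c3 5f 5f 1a 1c c3 a2 5f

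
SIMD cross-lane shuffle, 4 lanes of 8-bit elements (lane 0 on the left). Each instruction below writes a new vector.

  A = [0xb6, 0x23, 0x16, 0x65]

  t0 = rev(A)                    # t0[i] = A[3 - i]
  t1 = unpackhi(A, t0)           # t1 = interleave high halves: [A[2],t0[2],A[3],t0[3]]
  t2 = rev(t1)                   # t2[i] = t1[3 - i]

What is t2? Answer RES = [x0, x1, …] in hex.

RES = [0xb6, 0x65, 0x23, 0x16]

  t0: 65 16 23 b6
  t1: 16 23 65 b6
  t2: b6 65 23 16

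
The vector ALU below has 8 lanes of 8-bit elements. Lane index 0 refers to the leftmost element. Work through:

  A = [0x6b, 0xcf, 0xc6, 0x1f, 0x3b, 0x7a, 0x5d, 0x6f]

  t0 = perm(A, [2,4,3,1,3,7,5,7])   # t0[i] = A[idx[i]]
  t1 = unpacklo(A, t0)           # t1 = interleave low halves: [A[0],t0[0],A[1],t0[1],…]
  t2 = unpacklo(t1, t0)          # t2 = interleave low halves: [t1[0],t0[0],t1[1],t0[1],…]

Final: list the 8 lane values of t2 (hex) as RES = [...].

RES = [0x6b, 0xc6, 0xc6, 0x3b, 0xcf, 0x1f, 0x3b, 0xcf]

t0 = [0xc6, 0x3b, 0x1f, 0xcf, 0x1f, 0x6f, 0x7a, 0x6f]
t1 = [0x6b, 0xc6, 0xcf, 0x3b, 0xc6, 0x1f, 0x1f, 0xcf]
t2 = [0x6b, 0xc6, 0xc6, 0x3b, 0xcf, 0x1f, 0x3b, 0xcf]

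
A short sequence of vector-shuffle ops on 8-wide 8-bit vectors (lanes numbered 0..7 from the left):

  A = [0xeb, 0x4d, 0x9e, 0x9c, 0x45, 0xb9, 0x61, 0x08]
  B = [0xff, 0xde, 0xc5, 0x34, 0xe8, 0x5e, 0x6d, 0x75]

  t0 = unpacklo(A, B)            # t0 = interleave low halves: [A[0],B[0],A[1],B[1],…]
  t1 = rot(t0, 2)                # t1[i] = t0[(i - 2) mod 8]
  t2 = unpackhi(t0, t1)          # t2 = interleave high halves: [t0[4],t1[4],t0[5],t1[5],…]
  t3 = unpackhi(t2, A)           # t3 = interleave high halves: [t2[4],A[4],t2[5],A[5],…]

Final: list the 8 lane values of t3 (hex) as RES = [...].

  t0: eb ff 4d de 9e c5 9c 34
  t1: 9c 34 eb ff 4d de 9e c5
  t2: 9e 4d c5 de 9c 9e 34 c5
  t3: 9c 45 9e b9 34 61 c5 08

RES = [0x9c, 0x45, 0x9e, 0xb9, 0x34, 0x61, 0xc5, 0x08]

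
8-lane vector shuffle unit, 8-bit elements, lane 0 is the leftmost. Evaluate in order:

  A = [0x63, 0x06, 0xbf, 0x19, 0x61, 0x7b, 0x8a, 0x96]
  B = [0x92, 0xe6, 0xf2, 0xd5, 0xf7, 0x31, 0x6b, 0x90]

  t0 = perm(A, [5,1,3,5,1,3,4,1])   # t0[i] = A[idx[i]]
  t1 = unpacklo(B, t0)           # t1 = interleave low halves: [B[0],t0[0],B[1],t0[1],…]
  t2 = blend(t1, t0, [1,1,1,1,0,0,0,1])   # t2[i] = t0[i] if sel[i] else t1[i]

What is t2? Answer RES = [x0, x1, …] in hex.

RES = [0x7b, 0x06, 0x19, 0x7b, 0xf2, 0x19, 0xd5, 0x06]

  t0: 7b 06 19 7b 06 19 61 06
  t1: 92 7b e6 06 f2 19 d5 7b
  t2: 7b 06 19 7b f2 19 d5 06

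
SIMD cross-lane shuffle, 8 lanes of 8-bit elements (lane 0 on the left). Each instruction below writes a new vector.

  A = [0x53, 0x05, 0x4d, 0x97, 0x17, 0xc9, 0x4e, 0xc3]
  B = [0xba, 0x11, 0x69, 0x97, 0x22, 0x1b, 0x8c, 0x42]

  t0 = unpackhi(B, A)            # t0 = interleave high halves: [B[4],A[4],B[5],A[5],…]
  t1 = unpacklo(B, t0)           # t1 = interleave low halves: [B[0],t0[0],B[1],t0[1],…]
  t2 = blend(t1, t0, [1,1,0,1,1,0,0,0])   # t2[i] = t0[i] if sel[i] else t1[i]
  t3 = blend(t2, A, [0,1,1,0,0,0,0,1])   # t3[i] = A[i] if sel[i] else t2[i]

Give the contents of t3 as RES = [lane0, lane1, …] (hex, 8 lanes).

RES = [0x22, 0x05, 0x4d, 0xc9, 0x8c, 0x1b, 0x97, 0xc3]

  t0: 22 17 1b c9 8c 4e 42 c3
  t1: ba 22 11 17 69 1b 97 c9
  t2: 22 17 11 c9 8c 1b 97 c9
  t3: 22 05 4d c9 8c 1b 97 c3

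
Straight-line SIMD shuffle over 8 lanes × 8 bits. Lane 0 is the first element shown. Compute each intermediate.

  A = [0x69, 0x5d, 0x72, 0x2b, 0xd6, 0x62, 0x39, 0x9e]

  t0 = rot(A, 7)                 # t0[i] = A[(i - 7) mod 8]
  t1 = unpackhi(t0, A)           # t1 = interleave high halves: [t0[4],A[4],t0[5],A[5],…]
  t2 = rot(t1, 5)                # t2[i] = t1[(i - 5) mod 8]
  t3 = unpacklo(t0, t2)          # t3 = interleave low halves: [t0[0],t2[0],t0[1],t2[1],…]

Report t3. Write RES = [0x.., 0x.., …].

t0 = [0x5d, 0x72, 0x2b, 0xd6, 0x62, 0x39, 0x9e, 0x69]
t1 = [0x62, 0xd6, 0x39, 0x62, 0x9e, 0x39, 0x69, 0x9e]
t2 = [0x62, 0x9e, 0x39, 0x69, 0x9e, 0x62, 0xd6, 0x39]
t3 = [0x5d, 0x62, 0x72, 0x9e, 0x2b, 0x39, 0xd6, 0x69]

RES = [ 0x5d  0x62  0x72  0x9e  0x2b  0x39  0xd6  0x69 ]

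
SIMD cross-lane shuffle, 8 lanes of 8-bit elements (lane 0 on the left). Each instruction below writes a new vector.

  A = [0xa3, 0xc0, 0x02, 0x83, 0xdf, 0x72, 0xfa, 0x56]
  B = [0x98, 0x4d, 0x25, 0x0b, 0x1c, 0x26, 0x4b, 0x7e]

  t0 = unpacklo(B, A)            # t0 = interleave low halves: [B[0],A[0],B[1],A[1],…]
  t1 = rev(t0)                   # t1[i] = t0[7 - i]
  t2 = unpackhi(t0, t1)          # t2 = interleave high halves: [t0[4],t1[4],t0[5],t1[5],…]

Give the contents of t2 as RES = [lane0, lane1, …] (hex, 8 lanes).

t0 = [0x98, 0xa3, 0x4d, 0xc0, 0x25, 0x02, 0x0b, 0x83]
t1 = [0x83, 0x0b, 0x02, 0x25, 0xc0, 0x4d, 0xa3, 0x98]
t2 = [0x25, 0xc0, 0x02, 0x4d, 0x0b, 0xa3, 0x83, 0x98]

RES = [ 0x25  0xc0  0x02  0x4d  0x0b  0xa3  0x83  0x98 ]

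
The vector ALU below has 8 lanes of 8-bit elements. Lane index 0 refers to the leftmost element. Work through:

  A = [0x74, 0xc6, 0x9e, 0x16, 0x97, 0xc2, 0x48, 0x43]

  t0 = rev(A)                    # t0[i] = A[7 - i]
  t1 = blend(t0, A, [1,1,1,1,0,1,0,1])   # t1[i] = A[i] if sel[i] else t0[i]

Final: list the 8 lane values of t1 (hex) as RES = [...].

RES = [0x74, 0xc6, 0x9e, 0x16, 0x16, 0xc2, 0xc6, 0x43]

→ t0 |43|48|c2|97|16|9e|c6|74|
→ t1 |74|c6|9e|16|16|c2|c6|43|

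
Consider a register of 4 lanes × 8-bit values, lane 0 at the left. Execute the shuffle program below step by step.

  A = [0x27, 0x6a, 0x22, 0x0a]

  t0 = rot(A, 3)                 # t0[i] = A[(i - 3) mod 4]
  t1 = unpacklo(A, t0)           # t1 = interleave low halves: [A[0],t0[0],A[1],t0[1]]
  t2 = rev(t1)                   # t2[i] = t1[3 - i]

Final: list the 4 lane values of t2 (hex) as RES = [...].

RES = [ 0x22  0x6a  0x6a  0x27 ]

t0 = [0x6a, 0x22, 0x0a, 0x27]
t1 = [0x27, 0x6a, 0x6a, 0x22]
t2 = [0x22, 0x6a, 0x6a, 0x27]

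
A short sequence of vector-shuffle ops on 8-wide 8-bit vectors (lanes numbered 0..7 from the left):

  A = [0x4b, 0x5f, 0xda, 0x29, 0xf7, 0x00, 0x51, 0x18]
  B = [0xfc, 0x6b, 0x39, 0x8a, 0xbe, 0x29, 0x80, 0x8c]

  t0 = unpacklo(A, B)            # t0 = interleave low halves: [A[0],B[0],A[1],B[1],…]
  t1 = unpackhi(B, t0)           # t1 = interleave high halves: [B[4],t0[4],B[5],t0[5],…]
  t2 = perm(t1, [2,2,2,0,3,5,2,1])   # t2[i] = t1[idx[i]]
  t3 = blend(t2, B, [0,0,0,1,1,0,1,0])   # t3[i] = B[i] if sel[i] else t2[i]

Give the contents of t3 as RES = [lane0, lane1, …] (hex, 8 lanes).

  t0: 4b fc 5f 6b da 39 29 8a
  t1: be da 29 39 80 29 8c 8a
  t2: 29 29 29 be 39 29 29 da
  t3: 29 29 29 8a be 29 80 da

RES = [0x29, 0x29, 0x29, 0x8a, 0xbe, 0x29, 0x80, 0xda]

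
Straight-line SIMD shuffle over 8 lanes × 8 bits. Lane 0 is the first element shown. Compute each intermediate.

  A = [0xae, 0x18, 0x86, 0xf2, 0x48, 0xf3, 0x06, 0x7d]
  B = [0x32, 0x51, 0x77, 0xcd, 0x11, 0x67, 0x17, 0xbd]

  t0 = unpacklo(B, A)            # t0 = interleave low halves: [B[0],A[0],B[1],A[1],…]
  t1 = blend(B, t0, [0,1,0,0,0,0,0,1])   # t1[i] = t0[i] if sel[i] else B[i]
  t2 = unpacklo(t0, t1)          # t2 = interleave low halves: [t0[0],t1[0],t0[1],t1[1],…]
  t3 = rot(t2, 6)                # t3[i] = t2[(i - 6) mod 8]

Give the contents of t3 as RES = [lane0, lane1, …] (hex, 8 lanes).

RES = [0xae, 0xae, 0x51, 0x77, 0x18, 0xcd, 0x32, 0x32]

t0 = [0x32, 0xae, 0x51, 0x18, 0x77, 0x86, 0xcd, 0xf2]
t1 = [0x32, 0xae, 0x77, 0xcd, 0x11, 0x67, 0x17, 0xf2]
t2 = [0x32, 0x32, 0xae, 0xae, 0x51, 0x77, 0x18, 0xcd]
t3 = [0xae, 0xae, 0x51, 0x77, 0x18, 0xcd, 0x32, 0x32]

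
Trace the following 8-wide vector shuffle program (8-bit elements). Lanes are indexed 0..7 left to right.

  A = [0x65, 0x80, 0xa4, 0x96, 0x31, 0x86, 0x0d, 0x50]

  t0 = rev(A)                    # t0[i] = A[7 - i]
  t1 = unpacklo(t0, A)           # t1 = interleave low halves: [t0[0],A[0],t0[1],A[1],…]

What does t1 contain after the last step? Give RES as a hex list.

RES = [0x50, 0x65, 0x0d, 0x80, 0x86, 0xa4, 0x31, 0x96]

  t0: 50 0d 86 31 96 a4 80 65
  t1: 50 65 0d 80 86 a4 31 96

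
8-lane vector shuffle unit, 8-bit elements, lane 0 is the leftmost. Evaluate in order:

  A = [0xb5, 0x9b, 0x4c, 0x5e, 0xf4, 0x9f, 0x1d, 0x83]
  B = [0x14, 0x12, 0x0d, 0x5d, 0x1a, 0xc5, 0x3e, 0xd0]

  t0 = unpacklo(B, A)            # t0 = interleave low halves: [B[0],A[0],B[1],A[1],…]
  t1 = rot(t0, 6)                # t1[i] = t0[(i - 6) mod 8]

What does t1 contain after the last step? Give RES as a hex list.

t0 = [0x14, 0xb5, 0x12, 0x9b, 0x0d, 0x4c, 0x5d, 0x5e]
t1 = [0x12, 0x9b, 0x0d, 0x4c, 0x5d, 0x5e, 0x14, 0xb5]

RES = [0x12, 0x9b, 0x0d, 0x4c, 0x5d, 0x5e, 0x14, 0xb5]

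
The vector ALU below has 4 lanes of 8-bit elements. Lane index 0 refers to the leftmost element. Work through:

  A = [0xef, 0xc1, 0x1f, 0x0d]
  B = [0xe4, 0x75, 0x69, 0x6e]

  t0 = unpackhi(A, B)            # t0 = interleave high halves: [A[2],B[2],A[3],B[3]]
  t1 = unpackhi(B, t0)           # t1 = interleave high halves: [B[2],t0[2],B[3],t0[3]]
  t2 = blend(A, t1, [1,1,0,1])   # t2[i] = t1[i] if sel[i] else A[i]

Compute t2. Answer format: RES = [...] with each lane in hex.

t0 = [0x1f, 0x69, 0x0d, 0x6e]
t1 = [0x69, 0x0d, 0x6e, 0x6e]
t2 = [0x69, 0x0d, 0x1f, 0x6e]

RES = [0x69, 0x0d, 0x1f, 0x6e]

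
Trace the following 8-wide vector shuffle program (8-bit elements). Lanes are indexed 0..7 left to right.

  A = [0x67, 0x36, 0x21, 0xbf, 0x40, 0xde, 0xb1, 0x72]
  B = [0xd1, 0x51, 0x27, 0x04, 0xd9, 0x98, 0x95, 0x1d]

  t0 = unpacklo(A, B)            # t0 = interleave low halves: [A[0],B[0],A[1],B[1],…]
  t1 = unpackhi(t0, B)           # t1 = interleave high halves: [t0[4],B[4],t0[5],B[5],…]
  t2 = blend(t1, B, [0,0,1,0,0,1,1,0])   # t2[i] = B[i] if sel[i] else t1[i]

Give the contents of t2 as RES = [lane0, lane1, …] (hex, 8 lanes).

→ t0 |67|d1|36|51|21|27|bf|04|
→ t1 |21|d9|27|98|bf|95|04|1d|
→ t2 |21|d9|27|98|bf|98|95|1d|

RES = [ 0x21  0xd9  0x27  0x98  0xbf  0x98  0x95  0x1d ]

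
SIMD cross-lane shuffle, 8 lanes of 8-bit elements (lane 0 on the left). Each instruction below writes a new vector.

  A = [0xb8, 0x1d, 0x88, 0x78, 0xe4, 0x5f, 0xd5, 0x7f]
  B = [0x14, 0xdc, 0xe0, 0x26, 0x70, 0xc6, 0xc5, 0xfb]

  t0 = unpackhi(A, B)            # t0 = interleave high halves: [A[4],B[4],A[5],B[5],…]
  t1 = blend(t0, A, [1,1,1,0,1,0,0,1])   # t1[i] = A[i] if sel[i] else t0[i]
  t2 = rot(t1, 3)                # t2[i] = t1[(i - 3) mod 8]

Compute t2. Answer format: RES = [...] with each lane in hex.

→ t0 |e4|70|5f|c6|d5|c5|7f|fb|
→ t1 |b8|1d|88|c6|e4|c5|7f|7f|
→ t2 |c5|7f|7f|b8|1d|88|c6|e4|

RES = [0xc5, 0x7f, 0x7f, 0xb8, 0x1d, 0x88, 0xc6, 0xe4]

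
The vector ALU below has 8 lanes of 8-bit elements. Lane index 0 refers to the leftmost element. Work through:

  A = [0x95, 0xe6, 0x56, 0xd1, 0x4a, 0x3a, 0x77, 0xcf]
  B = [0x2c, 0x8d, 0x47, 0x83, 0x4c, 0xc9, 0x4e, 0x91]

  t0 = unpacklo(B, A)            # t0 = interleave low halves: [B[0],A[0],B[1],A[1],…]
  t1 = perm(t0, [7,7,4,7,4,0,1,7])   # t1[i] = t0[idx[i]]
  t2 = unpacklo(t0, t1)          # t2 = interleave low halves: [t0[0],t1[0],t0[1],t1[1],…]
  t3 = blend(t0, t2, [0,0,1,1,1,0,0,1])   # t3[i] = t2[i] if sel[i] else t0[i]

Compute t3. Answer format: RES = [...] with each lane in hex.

→ t0 |2c|95|8d|e6|47|56|83|d1|
→ t1 |d1|d1|47|d1|47|2c|95|d1|
→ t2 |2c|d1|95|d1|8d|47|e6|d1|
→ t3 |2c|95|95|d1|8d|56|83|d1|

RES = [ 0x2c  0x95  0x95  0xd1  0x8d  0x56  0x83  0xd1 ]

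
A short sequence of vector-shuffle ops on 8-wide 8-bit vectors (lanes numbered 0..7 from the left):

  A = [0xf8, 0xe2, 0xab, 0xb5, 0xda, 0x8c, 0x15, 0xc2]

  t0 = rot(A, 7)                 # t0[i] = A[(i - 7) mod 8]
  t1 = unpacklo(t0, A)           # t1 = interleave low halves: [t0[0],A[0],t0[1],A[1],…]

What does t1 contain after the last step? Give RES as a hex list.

RES = [ 0xe2  0xf8  0xab  0xe2  0xb5  0xab  0xda  0xb5 ]

  t0: e2 ab b5 da 8c 15 c2 f8
  t1: e2 f8 ab e2 b5 ab da b5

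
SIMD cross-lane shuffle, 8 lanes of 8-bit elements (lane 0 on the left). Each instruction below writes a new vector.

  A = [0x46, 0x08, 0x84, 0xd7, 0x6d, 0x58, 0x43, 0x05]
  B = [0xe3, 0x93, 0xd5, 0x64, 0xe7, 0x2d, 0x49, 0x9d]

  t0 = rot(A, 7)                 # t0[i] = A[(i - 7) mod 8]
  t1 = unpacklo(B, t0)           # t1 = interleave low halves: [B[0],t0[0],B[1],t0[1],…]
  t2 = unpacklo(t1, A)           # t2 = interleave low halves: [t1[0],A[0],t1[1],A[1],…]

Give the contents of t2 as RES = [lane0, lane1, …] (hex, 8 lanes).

RES = [ 0xe3  0x46  0x08  0x08  0x93  0x84  0x84  0xd7 ]

→ t0 |08|84|d7|6d|58|43|05|46|
→ t1 |e3|08|93|84|d5|d7|64|6d|
→ t2 |e3|46|08|08|93|84|84|d7|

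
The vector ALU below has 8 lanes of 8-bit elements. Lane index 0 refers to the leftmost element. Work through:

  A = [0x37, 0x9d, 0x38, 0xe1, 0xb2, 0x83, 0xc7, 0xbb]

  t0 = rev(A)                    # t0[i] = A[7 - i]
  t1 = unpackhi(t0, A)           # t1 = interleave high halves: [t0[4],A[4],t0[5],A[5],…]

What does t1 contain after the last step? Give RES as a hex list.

RES = [0xe1, 0xb2, 0x38, 0x83, 0x9d, 0xc7, 0x37, 0xbb]

t0 = [0xbb, 0xc7, 0x83, 0xb2, 0xe1, 0x38, 0x9d, 0x37]
t1 = [0xe1, 0xb2, 0x38, 0x83, 0x9d, 0xc7, 0x37, 0xbb]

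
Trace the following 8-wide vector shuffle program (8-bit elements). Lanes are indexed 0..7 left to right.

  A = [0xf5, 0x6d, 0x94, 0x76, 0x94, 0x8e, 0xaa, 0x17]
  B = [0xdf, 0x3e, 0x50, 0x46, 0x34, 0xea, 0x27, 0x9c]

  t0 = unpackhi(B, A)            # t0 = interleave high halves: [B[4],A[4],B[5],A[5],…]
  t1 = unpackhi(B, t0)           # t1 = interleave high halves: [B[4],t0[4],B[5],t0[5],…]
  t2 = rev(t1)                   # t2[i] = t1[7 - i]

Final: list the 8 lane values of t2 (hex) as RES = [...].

  t0: 34 94 ea 8e 27 aa 9c 17
  t1: 34 27 ea aa 27 9c 9c 17
  t2: 17 9c 9c 27 aa ea 27 34

RES = [0x17, 0x9c, 0x9c, 0x27, 0xaa, 0xea, 0x27, 0x34]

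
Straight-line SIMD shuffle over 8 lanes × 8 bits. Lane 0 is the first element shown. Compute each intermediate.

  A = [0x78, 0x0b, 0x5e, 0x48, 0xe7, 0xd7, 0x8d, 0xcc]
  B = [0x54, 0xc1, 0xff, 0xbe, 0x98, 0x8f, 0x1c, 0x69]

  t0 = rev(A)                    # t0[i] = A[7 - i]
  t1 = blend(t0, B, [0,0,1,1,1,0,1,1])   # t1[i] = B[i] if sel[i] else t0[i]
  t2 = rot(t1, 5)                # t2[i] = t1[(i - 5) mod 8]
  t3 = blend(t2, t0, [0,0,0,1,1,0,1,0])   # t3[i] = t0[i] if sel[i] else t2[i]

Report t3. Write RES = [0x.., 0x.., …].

  t0: cc 8d d7 e7 48 5e 0b 78
  t1: cc 8d ff be 98 5e 1c 69
  t2: be 98 5e 1c 69 cc 8d ff
  t3: be 98 5e e7 48 cc 0b ff

RES = [ 0xbe  0x98  0x5e  0xe7  0x48  0xcc  0x0b  0xff ]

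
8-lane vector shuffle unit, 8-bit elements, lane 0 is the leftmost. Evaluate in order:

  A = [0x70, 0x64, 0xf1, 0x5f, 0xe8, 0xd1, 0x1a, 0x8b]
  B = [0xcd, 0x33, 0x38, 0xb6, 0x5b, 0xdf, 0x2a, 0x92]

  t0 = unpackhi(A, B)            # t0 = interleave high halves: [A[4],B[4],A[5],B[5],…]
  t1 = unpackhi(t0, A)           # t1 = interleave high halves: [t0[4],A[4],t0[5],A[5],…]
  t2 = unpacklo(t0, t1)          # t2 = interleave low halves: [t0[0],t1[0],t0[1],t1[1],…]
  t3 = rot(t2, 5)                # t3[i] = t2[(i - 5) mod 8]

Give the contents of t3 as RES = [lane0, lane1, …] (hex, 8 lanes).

RES = [0xe8, 0xd1, 0x2a, 0xdf, 0xd1, 0xe8, 0x1a, 0x5b]

  t0: e8 5b d1 df 1a 2a 8b 92
  t1: 1a e8 2a d1 8b 1a 92 8b
  t2: e8 1a 5b e8 d1 2a df d1
  t3: e8 d1 2a df d1 e8 1a 5b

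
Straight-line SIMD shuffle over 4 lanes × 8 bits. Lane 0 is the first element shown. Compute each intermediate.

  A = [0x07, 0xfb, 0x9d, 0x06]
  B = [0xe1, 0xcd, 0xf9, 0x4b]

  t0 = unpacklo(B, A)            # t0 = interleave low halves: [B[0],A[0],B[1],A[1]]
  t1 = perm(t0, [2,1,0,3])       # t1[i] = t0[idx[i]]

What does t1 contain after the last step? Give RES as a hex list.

RES = [ 0xcd  0x07  0xe1  0xfb ]

  t0: e1 07 cd fb
  t1: cd 07 e1 fb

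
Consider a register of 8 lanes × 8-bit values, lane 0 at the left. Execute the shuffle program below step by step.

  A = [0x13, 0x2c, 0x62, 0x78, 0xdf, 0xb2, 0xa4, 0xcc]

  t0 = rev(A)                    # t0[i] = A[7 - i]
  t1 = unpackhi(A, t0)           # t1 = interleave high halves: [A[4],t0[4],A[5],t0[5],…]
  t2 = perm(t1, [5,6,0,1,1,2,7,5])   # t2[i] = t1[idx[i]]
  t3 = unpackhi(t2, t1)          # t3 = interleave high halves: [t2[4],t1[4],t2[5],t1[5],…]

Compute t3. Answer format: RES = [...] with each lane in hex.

t0 = [0xcc, 0xa4, 0xb2, 0xdf, 0x78, 0x62, 0x2c, 0x13]
t1 = [0xdf, 0x78, 0xb2, 0x62, 0xa4, 0x2c, 0xcc, 0x13]
t2 = [0x2c, 0xcc, 0xdf, 0x78, 0x78, 0xb2, 0x13, 0x2c]
t3 = [0x78, 0xa4, 0xb2, 0x2c, 0x13, 0xcc, 0x2c, 0x13]

RES = [0x78, 0xa4, 0xb2, 0x2c, 0x13, 0xcc, 0x2c, 0x13]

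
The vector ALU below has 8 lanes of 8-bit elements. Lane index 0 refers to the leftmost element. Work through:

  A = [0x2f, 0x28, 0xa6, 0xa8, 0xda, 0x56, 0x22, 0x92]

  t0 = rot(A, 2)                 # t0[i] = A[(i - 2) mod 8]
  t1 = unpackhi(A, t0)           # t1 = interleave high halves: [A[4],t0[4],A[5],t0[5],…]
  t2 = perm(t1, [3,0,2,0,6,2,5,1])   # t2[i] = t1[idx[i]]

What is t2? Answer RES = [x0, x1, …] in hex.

RES = [ 0xa8  0xda  0x56  0xda  0x92  0x56  0xda  0xa6 ]

→ t0 |22|92|2f|28|a6|a8|da|56|
→ t1 |da|a6|56|a8|22|da|92|56|
→ t2 |a8|da|56|da|92|56|da|a6|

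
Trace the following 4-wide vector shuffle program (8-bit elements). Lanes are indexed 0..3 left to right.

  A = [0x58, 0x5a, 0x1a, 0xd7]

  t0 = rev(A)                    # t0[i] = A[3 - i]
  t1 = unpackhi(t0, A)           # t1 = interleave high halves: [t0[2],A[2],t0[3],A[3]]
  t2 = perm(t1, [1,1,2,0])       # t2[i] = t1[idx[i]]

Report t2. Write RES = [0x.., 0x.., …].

  t0: d7 1a 5a 58
  t1: 5a 1a 58 d7
  t2: 1a 1a 58 5a

RES = [0x1a, 0x1a, 0x58, 0x5a]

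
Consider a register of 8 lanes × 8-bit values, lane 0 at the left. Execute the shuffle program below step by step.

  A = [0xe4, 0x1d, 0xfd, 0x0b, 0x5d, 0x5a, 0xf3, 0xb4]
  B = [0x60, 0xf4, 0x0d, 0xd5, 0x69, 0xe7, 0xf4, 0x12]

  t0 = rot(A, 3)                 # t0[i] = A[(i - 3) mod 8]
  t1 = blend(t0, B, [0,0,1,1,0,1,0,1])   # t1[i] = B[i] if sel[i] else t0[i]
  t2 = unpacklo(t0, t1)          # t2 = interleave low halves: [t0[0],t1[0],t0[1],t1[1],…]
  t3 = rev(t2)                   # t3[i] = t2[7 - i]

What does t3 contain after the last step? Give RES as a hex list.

t0 = [0x5a, 0xf3, 0xb4, 0xe4, 0x1d, 0xfd, 0x0b, 0x5d]
t1 = [0x5a, 0xf3, 0x0d, 0xd5, 0x1d, 0xe7, 0x0b, 0x12]
t2 = [0x5a, 0x5a, 0xf3, 0xf3, 0xb4, 0x0d, 0xe4, 0xd5]
t3 = [0xd5, 0xe4, 0x0d, 0xb4, 0xf3, 0xf3, 0x5a, 0x5a]

RES = [ 0xd5  0xe4  0x0d  0xb4  0xf3  0xf3  0x5a  0x5a ]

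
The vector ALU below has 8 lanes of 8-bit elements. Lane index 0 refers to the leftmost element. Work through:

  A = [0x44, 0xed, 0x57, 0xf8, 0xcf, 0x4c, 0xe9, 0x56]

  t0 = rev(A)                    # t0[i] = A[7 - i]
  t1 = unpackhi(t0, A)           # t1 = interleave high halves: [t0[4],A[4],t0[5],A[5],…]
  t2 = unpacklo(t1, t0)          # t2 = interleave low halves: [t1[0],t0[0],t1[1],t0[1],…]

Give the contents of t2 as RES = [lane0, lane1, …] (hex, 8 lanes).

  t0: 56 e9 4c cf f8 57 ed 44
  t1: f8 cf 57 4c ed e9 44 56
  t2: f8 56 cf e9 57 4c 4c cf

RES = [0xf8, 0x56, 0xcf, 0xe9, 0x57, 0x4c, 0x4c, 0xcf]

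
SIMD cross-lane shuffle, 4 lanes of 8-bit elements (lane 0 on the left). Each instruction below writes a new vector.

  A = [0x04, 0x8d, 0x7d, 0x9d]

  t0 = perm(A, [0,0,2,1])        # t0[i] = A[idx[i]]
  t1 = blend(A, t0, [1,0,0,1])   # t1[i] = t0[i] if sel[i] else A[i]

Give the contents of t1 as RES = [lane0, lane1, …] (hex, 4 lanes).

RES = [0x04, 0x8d, 0x7d, 0x8d]

→ t0 |04|04|7d|8d|
→ t1 |04|8d|7d|8d|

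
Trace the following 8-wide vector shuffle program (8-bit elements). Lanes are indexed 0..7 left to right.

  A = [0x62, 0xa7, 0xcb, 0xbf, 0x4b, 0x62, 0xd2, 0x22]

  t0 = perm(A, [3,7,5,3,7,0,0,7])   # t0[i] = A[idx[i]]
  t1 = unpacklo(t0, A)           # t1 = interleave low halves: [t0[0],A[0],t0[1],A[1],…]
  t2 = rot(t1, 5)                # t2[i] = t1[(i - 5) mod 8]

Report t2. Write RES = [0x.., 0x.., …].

RES = [ 0xa7  0x62  0xcb  0xbf  0xbf  0xbf  0x62  0x22 ]

→ t0 |bf|22|62|bf|22|62|62|22|
→ t1 |bf|62|22|a7|62|cb|bf|bf|
→ t2 |a7|62|cb|bf|bf|bf|62|22|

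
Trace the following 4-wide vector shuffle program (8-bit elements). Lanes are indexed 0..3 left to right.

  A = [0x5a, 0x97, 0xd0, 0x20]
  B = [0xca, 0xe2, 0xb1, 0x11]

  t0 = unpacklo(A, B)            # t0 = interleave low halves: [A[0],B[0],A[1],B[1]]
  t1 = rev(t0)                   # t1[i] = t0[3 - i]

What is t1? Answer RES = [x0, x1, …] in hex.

  t0: 5a ca 97 e2
  t1: e2 97 ca 5a

RES = [ 0xe2  0x97  0xca  0x5a ]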